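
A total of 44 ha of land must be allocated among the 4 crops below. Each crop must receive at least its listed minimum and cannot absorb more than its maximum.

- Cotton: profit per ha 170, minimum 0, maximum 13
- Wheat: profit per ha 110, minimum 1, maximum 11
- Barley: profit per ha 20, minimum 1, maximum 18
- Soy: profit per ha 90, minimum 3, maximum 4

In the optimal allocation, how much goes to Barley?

Meeting every minimum uses 0+1+1+3 = 5 ha, leaving 39.
Highest profit per ha first: Cotton 170 > Wheat 110 > Soy 90 > Barley 20.
Cotton: +13 to 13 (cap) — 26 left.
Give Wheat 10 more to hit its cap of 11 — 16 left.
Soy: +1 to 4 (cap) — 15 left.
Only 15 left; Barley takes them to reach 16.

16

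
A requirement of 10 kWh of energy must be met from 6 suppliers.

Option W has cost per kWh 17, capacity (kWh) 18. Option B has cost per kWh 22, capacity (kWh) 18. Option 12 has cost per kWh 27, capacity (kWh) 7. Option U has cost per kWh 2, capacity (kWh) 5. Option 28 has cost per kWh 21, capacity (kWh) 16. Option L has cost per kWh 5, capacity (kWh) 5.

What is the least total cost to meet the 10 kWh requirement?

Cheapest first:
Option U (2): use full 5 → 5 kWh to go.
Option L (5): use full 5 → 0 kWh to go.
Option W, Option 28, Option B, Option 12: unused.
Cost = 5×2 + 5×5 = 35.

35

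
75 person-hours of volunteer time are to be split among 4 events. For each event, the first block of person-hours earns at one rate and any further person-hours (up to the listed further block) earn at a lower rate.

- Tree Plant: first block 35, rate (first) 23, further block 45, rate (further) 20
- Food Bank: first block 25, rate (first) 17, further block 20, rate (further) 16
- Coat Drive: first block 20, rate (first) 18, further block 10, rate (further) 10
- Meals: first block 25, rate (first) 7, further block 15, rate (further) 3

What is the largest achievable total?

1605

Treat each block as its own option and order by rate: Tree Plant/first 23 > Tree Plant/second 20 > Coat Drive/first 18 > Food Bank/first 17 > Food Bank/second 16 > Coat Drive/second 10 > Meals/first 7 > Meals/second 3.
Fill Tree Plant first block (35 at 23) ; 40 left.
Tree Plant second at 20: only 40 left, fill 40.
Total = 23×35 + 20×40 = 1605.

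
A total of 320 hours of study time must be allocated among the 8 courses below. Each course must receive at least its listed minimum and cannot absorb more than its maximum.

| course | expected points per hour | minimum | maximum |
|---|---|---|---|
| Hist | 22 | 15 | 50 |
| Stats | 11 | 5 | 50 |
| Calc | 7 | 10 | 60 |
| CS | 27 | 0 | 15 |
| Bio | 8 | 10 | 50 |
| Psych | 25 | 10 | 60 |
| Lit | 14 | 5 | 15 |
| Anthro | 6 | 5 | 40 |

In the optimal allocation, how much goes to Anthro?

Meeting every minimum uses 15+5+10+0+10+10+5+5 = 60 hours, leaving 260.
Rank by expected points per hour: CS 27 > Psych 25 > Hist 22 > Lit 14 > Stats 11 > Bio 8 > Calc 7 > Anthro 6.
CS takes 15 more to reach its cap of 15 ; 245 left.
Psych takes 50 more to reach its cap of 60 ; 195 left.
Hist takes 35 more to reach its cap of 50 ; 160 left.
Lit: +10 to 15 (cap) ; 150 left.
Stats takes 45 more to reach its cap of 50 ; 105 left.
Bio takes 40 more to reach its cap of 50 ; 65 left.
Calc: +50 to 60 (cap) ; 15 left.
Anthro has room for 35 more but only 15 remain, so it gets 20.

20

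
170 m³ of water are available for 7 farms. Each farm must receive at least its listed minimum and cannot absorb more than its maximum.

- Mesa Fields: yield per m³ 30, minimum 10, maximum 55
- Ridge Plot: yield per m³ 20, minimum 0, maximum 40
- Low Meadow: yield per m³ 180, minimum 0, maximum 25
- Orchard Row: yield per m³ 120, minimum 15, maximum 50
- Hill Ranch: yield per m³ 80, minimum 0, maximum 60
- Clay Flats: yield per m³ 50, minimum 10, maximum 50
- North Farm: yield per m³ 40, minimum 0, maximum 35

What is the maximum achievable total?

Meeting every minimum uses 10+0+0+15+0+10+0 = 35 m³, leaving 135.
Highest yield per m³ first: Low Meadow 180 > Orchard Row 120 > Hill Ranch 80 > Clay Flats 50 > North Farm 40 > Mesa Fields 30 > Ridge Plot 20.
Low Meadow: +25 to 25 (cap) → 110 left.
Give Orchard Row 35 more to hit its cap of 50 → 75 left.
Hill Ranch takes 60 more to reach its cap of 60 → 15 left.
Clay Flats has room for 40 more but only 15 remain, so it gets 25.
Total = 30×10 + 180×25 + 120×50 + 80×60 + 50×25 = 16850.

16850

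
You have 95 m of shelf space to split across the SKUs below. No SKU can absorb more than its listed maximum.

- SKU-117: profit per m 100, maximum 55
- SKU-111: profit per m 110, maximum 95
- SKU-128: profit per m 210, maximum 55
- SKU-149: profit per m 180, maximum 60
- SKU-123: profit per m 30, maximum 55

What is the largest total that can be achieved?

18750

Order the SKUs by profit per m: SKU-128 210 > SKU-149 180 > SKU-111 110 > SKU-117 100 > SKU-123 30.
Give SKU-128 55 to hit its cap of 55 → 40 left.
SKU-149 has room for 60 but only 40 remain, so it gets 40.
Total = 210×55 + 180×40 = 18750.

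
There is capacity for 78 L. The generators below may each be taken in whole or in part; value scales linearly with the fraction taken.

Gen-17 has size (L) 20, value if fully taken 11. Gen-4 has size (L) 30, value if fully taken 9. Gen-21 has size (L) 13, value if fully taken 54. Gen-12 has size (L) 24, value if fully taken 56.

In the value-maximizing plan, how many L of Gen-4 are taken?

Sort by value density: Gen-21 54/13≈4.15, Gen-12 56/24≈2.33, Gen-17 11/20≈0.55, Gen-4 9/30≈0.3.
Gen-21: take in full, 13 L for value 54 ; 65 left.
All 24 L of Gen-12 fit (value 56) ; 41 remain.
All 20 L of Gen-17 fit (value 11) ; 21 remain.
21 L left: a 21/30 share of Gen-4 gives 9×21/30 = 6.3.

21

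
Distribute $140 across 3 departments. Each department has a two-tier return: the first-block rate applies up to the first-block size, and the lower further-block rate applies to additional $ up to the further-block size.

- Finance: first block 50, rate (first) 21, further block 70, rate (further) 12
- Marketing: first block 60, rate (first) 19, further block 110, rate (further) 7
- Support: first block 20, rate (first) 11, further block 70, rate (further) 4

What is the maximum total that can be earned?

Order all 6 blocks by rate: Finance/first 21 > Marketing/first 19 > Finance/second 12 > Support/first 11 > Marketing/second 7 > Support/second 4.
Finance first at 21: fill all 50 ; 90 left.
Marketing first at 19: fill all 60 ; 30 left.
30 remain; put them into Finance second at 12.
Total = 21×50 + 19×60 + 12×30 = 2550.

2550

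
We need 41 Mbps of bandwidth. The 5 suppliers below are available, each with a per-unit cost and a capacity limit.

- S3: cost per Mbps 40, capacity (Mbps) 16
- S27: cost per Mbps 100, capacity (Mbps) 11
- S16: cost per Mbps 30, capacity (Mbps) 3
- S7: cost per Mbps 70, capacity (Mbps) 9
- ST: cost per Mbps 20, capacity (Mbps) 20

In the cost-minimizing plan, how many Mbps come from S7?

2

Fill from the cheapest supplier first.
ST at 20: take all 20 Mbps — 21 still needed.
S16 (30): use full 3 — 18 Mbps to go.
S3 at 40: take all 16 Mbps — 2 still needed.
S7 at 70: take 2 of its 9 — requirement met.
S27: unused.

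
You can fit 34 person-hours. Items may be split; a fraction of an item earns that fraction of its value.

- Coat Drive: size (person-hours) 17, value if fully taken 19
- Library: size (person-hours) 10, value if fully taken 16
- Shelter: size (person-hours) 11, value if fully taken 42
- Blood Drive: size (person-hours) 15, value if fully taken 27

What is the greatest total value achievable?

81.8

Best value per unit of size first: Shelter 42/11≈3.82, Blood Drive 27/15≈1.8, Library 16/10≈1.6, Coat Drive 19/17≈1.12.
Shelter: take in full, 11 person-hours for value 42 ; 23 left.
Blood Drive: take in full, 15 person-hours for value 27 ; 8 left.
Fill the last 8 person-hours with part of Library: 8/10 of it earns 12.8.
Total value = 81.8.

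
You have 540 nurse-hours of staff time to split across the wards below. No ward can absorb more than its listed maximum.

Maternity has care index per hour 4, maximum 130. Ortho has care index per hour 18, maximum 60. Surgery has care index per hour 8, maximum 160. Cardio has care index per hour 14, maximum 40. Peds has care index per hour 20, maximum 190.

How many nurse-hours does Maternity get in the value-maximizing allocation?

90

Rank by care index per hour: Peds 20 > Ortho 18 > Cardio 14 > Surgery 8 > Maternity 4.
Peds takes 190 to reach its cap of 190 → 350 left.
Ortho takes 60 to reach its cap of 60 → 290 left.
Cardio takes 40 to reach its cap of 40 → 250 left.
Surgery: +160 to 160 (cap) → 90 left.
Only 90 left; Maternity takes them to reach 90.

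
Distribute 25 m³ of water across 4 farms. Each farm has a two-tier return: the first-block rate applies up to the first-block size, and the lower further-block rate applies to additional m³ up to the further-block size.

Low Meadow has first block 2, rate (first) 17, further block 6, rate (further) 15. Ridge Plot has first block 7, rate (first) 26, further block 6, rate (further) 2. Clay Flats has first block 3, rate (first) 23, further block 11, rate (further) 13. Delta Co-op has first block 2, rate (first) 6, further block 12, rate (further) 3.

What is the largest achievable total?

466

Treat each block as its own option and order by rate: Ridge Plot/first 26 > Clay Flats/first 23 > Low Meadow/first 17 > Low Meadow/second 15 > Clay Flats/second 13 > Delta Co-op/first 6 > Delta Co-op/second 3 > Ridge Plot/second 2.
Ridge Plot first at 26: fill all 7 — 18 left.
Clay Flats/first (23): +3 — 15 left.
Fill Low Meadow first block (2 at 17) — 13 left.
Low Meadow/second (15): +6 — 7 left.
Clay Flats second at 13: only 7 left, fill 7.
Total = 26×7 + 23×3 + 17×2 + 15×6 + 13×7 = 466.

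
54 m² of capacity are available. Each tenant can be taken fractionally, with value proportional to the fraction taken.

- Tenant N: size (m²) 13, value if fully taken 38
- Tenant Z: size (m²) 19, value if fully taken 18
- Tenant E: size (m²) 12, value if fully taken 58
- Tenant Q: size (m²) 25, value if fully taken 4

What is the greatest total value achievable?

115.6

Best value per unit of size first: Tenant E 58/12≈4.83, Tenant N 38/13≈2.92, Tenant Z 18/19≈0.947, Tenant Q 4/25≈0.16.
All 12 m² of Tenant E fit (value 58) → 42 remain.
All 13 m² of Tenant N fit (value 38) → 29 remain.
Take all of Tenant Z (19 m², value 18) → 10 m² left.
10 m² left: a 10/25 share of Tenant Q gives 4×10/25 = 1.6.
Total value = 115.6.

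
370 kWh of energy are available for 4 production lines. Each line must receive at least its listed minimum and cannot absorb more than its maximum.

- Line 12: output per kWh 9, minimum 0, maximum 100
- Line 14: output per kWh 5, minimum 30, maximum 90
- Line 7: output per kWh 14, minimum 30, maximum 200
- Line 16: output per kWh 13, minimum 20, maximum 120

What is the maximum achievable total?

4690

Meeting every minimum uses 0+30+30+20 = 80 kWh, leaving 290.
Order the production lines by output per kWh: Line 7 14 > Line 16 13 > Line 12 9 > Line 14 5.
Give Line 7 170 more to hit its cap of 200 — 120 left.
Line 16: +100 to 120 (cap) — 20 left.
Line 12: +20 (room for 100) → 20. Pool exhausted.
Total = 9×20 + 5×30 + 14×200 + 13×120 = 4690.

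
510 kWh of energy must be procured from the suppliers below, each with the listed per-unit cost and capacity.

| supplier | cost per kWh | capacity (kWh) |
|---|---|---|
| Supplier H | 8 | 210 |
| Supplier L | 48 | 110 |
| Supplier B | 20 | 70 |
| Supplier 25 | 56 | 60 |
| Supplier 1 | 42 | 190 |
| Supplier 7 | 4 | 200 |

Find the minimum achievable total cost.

Use suppliers in increasing cost order.
Take 200 from Supplier 7 at 4 → need 310 more.
Take 210 from Supplier H at 8 → need 100 more.
Supplier B (20): use full 70 → 30 kWh to go.
Supplier 1 at 42: take 30 of its 190 → requirement met.
Supplier L, Supplier 25: unused.
Cost = 200×4 + 210×8 + 70×20 + 30×42 = 5140.

5140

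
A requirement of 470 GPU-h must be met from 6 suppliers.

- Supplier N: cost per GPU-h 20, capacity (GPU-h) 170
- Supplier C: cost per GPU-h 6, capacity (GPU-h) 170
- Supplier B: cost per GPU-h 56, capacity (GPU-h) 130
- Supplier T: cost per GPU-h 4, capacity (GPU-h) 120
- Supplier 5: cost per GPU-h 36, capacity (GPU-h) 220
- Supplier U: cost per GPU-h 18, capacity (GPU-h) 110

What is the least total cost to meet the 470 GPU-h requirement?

Fill from the cheapest supplier first.
Supplier T (4): use full 120 → 350 GPU-h to go.
Take 170 from Supplier C at 6 → need 180 more.
Supplier U at 18: take all 110 GPU-h → 70 still needed.
Take 70 from Supplier N at 20 to finish.
Supplier 5, Supplier B: unused.
Cost = 120×4 + 170×6 + 110×18 + 70×20 = 4880.

4880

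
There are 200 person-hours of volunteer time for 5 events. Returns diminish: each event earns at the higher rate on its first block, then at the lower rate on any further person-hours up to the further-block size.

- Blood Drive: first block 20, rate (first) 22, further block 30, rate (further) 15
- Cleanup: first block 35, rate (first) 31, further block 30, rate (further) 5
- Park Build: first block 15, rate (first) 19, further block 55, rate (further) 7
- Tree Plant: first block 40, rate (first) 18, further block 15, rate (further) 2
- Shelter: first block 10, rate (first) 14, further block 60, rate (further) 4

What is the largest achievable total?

Treat each block as its own option and order by rate: Cleanup/first 31 > Blood Drive/first 22 > Park Build/first 19 > Tree Plant/first 18 > Blood Drive/second 15 > Shelter/first 14 > Park Build/second 7 > Cleanup/second 5 > Shelter/second 4 > Tree Plant/second 2.
Cleanup/first (31): +35 → 165 left.
Fill Blood Drive first block (20 at 22) → 145 left.
Park Build first at 19: fill all 15 → 130 left.
Tree Plant first at 18: fill all 40 → 90 left.
Blood Drive second at 15: fill all 30 → 60 left.
Shelter first at 14: fill all 10 → 50 left.
Park Build/second: +50 of 55 at 7; pool empty.
Total = 31×35 + 22×20 + 19×15 + 18×40 + 15×30 + 14×10 + 7×50 = 3470.

3470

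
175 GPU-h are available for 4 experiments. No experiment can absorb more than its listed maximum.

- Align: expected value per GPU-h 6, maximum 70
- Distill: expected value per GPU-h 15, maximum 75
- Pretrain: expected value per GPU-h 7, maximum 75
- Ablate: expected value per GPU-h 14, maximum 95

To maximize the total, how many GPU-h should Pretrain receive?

5

Rank by expected value per GPU-h: Distill 15 > Ablate 14 > Pretrain 7 > Align 6.
Distill: +75 to 75 (cap) ; 100 left.
Give Ablate 95 to hit its cap of 95 ; 5 left.
Only 5 left; Pretrain takes them to reach 5.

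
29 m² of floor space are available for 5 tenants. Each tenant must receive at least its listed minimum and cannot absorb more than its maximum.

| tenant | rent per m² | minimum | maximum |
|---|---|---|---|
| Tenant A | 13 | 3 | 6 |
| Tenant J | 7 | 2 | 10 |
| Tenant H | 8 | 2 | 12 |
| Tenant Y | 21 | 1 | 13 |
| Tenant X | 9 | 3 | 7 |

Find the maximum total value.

Meeting every minimum uses 3+2+2+1+3 = 11 m², leaving 18.
Order the tenants by rent per m²: Tenant Y 21 > Tenant A 13 > Tenant X 9 > Tenant H 8 > Tenant J 7.
Tenant Y takes 12 more to reach its cap of 13 → 6 left.
Tenant A: +3 to 6 (cap) → 3 left.
Tenant X has room for 4 more but only 3 remain, so it gets 6.
Total = 13×6 + 7×2 + 8×2 + 21×13 + 9×6 = 435.

435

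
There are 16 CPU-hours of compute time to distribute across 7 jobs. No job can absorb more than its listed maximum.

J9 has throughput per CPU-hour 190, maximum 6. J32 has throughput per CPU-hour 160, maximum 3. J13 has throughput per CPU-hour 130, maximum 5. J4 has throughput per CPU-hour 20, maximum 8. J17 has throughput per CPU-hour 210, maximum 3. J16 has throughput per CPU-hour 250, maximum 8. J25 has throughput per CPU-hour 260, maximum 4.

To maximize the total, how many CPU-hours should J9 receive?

1

Rank by throughput per CPU-hour: J25 260 > J16 250 > J17 210 > J9 190 > J32 160 > J13 130 > J4 20.
J25 takes 4 to reach its cap of 4 → 12 left.
J16 takes 8 to reach its cap of 8 → 4 left.
J17: +3 to 3 (cap) → 1 left.
Only 1 left; J9 takes them to reach 1.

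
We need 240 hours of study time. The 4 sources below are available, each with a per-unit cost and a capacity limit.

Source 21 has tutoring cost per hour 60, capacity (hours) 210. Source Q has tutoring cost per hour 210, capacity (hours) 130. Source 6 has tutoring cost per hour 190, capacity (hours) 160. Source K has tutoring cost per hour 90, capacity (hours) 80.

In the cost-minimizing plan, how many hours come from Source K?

Fill from the cheapest source first.
Source 21 (60): use full 210 — 30 hours to go.
Source K (90): take the remaining 30 — done.
Source 6, Source Q: unused.

30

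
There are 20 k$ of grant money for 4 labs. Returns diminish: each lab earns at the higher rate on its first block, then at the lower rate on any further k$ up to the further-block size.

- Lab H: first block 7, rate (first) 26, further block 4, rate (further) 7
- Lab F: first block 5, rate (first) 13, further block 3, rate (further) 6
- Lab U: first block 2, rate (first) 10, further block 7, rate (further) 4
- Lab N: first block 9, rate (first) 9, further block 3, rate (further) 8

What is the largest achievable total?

321

Treat each block as its own option and order by rate: Lab H/T1 26 > Lab F/T1 13 > Lab U/T1 10 > Lab N/T1 9 > Lab N/T2 8 > Lab H/T2 7 > Lab F/T2 6 > Lab U/T2 4.
Lab H T1 at 26: fill all 7 → 13 left.
Lab F/T1 (13): +5 → 8 left.
Lab U T1 at 10: fill all 2 → 6 left.
6 remain; put them into Lab N T1 at 9.
Total = 26×7 + 13×5 + 10×2 + 9×6 = 321.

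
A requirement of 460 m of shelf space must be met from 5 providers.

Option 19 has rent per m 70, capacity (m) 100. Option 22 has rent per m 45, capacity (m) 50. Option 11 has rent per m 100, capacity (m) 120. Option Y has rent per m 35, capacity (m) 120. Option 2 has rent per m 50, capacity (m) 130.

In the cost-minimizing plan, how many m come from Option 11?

60

Cheapest first:
Take 120 from Option Y at 35 → need 340 more.
Take 50 from Option 22 at 45 → need 290 more.
Option 2 at 50: take all 130 m → 160 still needed.
Take 100 from Option 19 at 70 → need 60 more.
Option 11 at 100: take 60 of its 120 → requirement met.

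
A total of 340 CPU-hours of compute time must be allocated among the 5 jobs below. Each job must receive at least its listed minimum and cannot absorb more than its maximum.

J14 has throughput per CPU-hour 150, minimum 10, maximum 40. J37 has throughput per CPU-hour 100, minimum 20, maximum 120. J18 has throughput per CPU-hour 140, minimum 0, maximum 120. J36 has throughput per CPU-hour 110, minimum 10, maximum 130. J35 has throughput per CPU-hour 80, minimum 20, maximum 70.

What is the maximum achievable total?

Meeting every minimum uses 10+20+0+10+20 = 60 CPU-hours, leaving 280.
Order the jobs by throughput per CPU-hour: J14 150 > J18 140 > J36 110 > J37 100 > J35 80.
Give J14 30 more to hit its cap of 40 — 250 left.
J18: +120 to 120 (cap) — 130 left.
Give J36 120 more to hit its cap of 130 — 10 left.
J37 has room for 100 more but only 10 remain, so it gets 30.
Total = 150×40 + 100×30 + 140×120 + 110×130 + 80×20 = 41700.

41700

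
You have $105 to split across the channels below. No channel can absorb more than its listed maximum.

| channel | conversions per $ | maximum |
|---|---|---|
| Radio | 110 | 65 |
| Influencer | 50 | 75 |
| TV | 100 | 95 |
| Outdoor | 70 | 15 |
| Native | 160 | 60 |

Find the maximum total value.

14550

Rank by conversions per $: Native 160 > Radio 110 > TV 100 > Outdoor 70 > Influencer 50.
Give Native 60 to hit its cap of 60 — 45 left.
Radio: +45 (room for 65) → 45. Pool exhausted.
Total = 110×45 + 160×60 = 14550.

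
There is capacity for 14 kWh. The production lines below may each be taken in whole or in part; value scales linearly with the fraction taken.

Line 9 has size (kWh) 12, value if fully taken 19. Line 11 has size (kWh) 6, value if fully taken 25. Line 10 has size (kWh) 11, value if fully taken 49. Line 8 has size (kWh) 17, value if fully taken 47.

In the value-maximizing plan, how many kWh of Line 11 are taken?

Rank by value-to-size ratio: Line 10 49/11≈4.45, Line 11 25/6≈4.17, Line 8 47/17≈2.76, Line 9 19/12≈1.58.
Take all of Line 10 (11 kWh, value 49) — 3 kWh left.
3 kWh left: a 3/6 share of Line 11 gives 25×3/6 = 12.5.

3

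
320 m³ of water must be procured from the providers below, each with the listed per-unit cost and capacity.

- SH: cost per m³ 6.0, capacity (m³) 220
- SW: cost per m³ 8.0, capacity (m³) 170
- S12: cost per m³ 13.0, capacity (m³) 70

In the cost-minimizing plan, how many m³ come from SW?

100

Fill from the cheapest provider first.
SH at 6.0: take all 220 m³ — 100 still needed.
SW (8.0): take the remaining 100 — done.
S12: unused.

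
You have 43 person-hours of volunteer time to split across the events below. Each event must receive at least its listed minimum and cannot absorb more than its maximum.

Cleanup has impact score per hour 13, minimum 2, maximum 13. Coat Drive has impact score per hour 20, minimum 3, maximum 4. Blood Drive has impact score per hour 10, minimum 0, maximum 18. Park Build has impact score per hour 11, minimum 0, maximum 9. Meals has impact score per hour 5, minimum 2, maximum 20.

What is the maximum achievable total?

508

Meeting every minimum uses 2+3+0+0+2 = 7 person-hours, leaving 36.
Highest impact score per hour first: Coat Drive 20 > Cleanup 13 > Park Build 11 > Blood Drive 10 > Meals 5.
Coat Drive: +1 to 4 (cap) ; 35 left.
Give Cleanup 11 more to hit its cap of 13 ; 24 left.
Park Build takes 9 more to reach its cap of 9 ; 15 left.
Only 15 left; Blood Drive takes them to reach 15.
Total = 13×13 + 20×4 + 10×15 + 11×9 + 5×2 = 508.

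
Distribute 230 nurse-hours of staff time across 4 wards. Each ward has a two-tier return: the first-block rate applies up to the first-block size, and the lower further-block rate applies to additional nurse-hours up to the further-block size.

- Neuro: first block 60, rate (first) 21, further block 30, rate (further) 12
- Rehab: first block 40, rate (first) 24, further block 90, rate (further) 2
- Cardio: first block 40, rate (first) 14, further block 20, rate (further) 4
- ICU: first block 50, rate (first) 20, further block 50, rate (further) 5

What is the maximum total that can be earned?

4190

Order all 8 blocks by rate: Rehab/T1 24 > Neuro/T1 21 > ICU/T1 20 > Cardio/T1 14 > Neuro/T2 12 > ICU/T2 5 > Cardio/T2 4 > Rehab/T2 2.
Rehab T1 at 24: fill all 40 — 190 left.
Fill Neuro T1 block (60 at 21) — 130 left.
Fill ICU T1 block (50 at 20) — 80 left.
Cardio T1 at 14: fill all 40 — 40 left.
Neuro/T2 (12): +30 — 10 left.
ICU T2 at 5: only 10 left, fill 10.
Total = 24×40 + 21×60 + 20×50 + 14×40 + 12×30 + 5×10 = 4190.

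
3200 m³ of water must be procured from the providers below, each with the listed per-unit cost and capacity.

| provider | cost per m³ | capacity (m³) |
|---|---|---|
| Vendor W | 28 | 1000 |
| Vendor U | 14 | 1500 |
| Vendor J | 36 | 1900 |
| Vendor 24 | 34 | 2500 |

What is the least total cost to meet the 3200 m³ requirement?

Cheapest first:
Take 1500 from Vendor U at 14 → need 1700 more.
Take 1000 from Vendor W at 28 → need 700 more.
Take 700 from Vendor 24 at 34 to finish.
Vendor J: unused.
Cost = 1500×14 + 1000×28 + 700×34 = 72800.

72800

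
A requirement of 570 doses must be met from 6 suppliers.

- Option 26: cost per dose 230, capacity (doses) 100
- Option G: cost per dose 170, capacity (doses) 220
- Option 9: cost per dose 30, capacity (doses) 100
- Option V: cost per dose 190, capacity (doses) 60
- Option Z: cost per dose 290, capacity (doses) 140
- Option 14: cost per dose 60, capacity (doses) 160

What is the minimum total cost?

68300

Use suppliers in increasing cost order.
Take 100 from Option 9 at 30 → need 470 more.
Take 160 from Option 14 at 60 → need 310 more.
Take 220 from Option G at 170 → need 90 more.
Option V at 190: take all 60 doses → 30 still needed.
Option 26 (230): take the remaining 30 → done.
Option Z: unused.
Cost = 100×30 + 160×60 + 220×170 + 60×190 + 30×230 = 68300.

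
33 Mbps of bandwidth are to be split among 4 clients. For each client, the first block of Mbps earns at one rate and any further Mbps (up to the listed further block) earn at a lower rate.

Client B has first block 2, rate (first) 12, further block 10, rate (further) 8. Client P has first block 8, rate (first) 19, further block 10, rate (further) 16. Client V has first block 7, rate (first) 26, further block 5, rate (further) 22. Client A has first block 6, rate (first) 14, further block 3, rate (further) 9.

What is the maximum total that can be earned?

Rank every tier by rate: Client V/first 26 > Client V/second 22 > Client P/first 19 > Client P/second 16 > Client A/first 14 > Client B/first 12 > Client A/second 9 > Client B/second 8.
Client V first at 26: fill all 7 ; 26 left.
Fill Client V second block (5 at 22) ; 21 left.
Client P first at 19: fill all 8 ; 13 left.
Client P second at 16: fill all 10 ; 3 left.
Client A/first: +3 of 6 at 14; pool empty.
Total = 26×7 + 22×5 + 19×8 + 16×10 + 14×3 = 646.

646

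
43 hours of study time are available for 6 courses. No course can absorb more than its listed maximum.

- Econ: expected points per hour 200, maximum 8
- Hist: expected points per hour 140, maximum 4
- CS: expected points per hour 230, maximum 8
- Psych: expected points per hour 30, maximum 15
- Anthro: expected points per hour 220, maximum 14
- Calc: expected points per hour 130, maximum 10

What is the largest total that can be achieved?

8250

Rank by expected points per hour: CS 230 > Anthro 220 > Econ 200 > Hist 140 > Calc 130 > Psych 30.
CS: +8 to 8 (cap) ; 35 left.
Give Anthro 14 to hit its cap of 14 ; 21 left.
Econ takes 8 to reach its cap of 8 ; 13 left.
Give Hist 4 to hit its cap of 4 ; 9 left.
Calc: +9 (room for 10) → 9. Pool exhausted.
Total = 200×8 + 140×4 + 230×8 + 220×14 + 130×9 = 8250.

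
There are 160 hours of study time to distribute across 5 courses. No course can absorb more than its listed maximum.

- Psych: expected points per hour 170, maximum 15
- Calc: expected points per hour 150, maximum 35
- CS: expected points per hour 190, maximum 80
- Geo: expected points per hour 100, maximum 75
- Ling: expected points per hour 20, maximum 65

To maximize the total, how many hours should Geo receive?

Rank by expected points per hour: CS 190 > Psych 170 > Calc 150 > Geo 100 > Ling 20.
CS: +80 to 80 (cap) → 80 left.
Psych: +15 to 15 (cap) → 65 left.
Calc: +35 to 35 (cap) → 30 left.
Geo has room for 75 but only 30 remain, so it gets 30.

30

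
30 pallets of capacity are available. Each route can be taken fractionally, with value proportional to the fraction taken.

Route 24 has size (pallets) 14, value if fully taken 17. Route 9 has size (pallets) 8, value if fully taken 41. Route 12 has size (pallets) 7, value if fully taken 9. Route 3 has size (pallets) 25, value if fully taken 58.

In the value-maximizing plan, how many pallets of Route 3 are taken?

Rank by value-to-size ratio: Route 9 41/8≈5.12, Route 3 58/25≈2.32, Route 12 9/7≈1.29, Route 24 17/14≈1.21.
All 8 pallets of Route 9 fit (value 41) — 22 remain.
22 pallets left: a 22/25 share of Route 3 gives 58×22/25 = 51.04.

22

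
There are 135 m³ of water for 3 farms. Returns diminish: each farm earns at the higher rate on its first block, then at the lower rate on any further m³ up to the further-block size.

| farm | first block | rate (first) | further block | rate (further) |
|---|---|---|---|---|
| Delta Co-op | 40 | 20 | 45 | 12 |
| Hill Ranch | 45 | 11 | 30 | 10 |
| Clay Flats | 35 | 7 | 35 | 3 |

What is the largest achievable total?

Order all 6 blocks by rate: Delta Co-op/T1 20 > Delta Co-op/T2 12 > Hill Ranch/T1 11 > Hill Ranch/T2 10 > Clay Flats/T1 7 > Clay Flats/T2 3.
Delta Co-op T1 at 20: fill all 40 → 95 left.
Fill Delta Co-op T2 block (45 at 12) → 50 left.
Fill Hill Ranch T1 block (45 at 11) → 5 left.
Hill Ranch T2 at 10: only 5 left, fill 5.
Total = 20×40 + 12×45 + 11×45 + 10×5 = 1885.

1885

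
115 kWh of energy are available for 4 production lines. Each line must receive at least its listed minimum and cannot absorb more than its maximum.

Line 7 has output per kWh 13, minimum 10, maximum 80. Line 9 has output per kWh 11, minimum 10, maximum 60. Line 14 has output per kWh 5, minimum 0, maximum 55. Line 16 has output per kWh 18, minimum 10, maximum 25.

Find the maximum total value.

1600

Meeting every minimum uses 10+10+0+10 = 30 kWh, leaving 85.
Rank by output per kWh: Line 16 18 > Line 7 13 > Line 9 11 > Line 14 5.
Line 16: +15 to 25 (cap) ; 70 left.
Line 7: +70 to 80 (cap) ; 0 left.
Total = 13×80 + 11×10 + 18×25 = 1600.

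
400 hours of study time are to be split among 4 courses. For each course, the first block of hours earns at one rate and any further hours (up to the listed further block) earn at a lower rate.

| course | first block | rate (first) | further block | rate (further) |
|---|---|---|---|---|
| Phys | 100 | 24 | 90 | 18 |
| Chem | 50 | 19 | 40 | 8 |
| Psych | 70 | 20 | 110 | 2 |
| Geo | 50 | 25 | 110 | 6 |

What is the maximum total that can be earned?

Treat each block as its own option and order by rate: Geo/T1 25 > Phys/T1 24 > Psych/T1 20 > Chem/T1 19 > Phys/T2 18 > Chem/T2 8 > Geo/T2 6 > Psych/T2 2.
Geo T1 at 25: fill all 50 — 350 left.
Phys/T1 (24): +100 — 250 left.
Fill Psych T1 block (70 at 20) — 180 left.
Chem/T1 (19): +50 — 130 left.
Phys/T2 (18): +90 — 40 left.
Fill Chem T2 block (40 at 8) — 0 left.
Total = 25×50 + 24×100 + 20×70 + 19×50 + 18×90 + 8×40 = 7940.

7940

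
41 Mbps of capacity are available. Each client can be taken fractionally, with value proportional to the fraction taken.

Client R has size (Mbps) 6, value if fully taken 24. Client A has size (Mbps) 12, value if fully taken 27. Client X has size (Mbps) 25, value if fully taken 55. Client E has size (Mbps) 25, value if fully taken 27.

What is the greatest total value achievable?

Rank by value-to-size ratio: Client R 24/6≈4, Client A 27/12≈2.25, Client X 55/25≈2.2, Client E 27/25≈1.08.
All 6 Mbps of Client R fit (value 24) ; 35 remain.
All 12 Mbps of Client A fit (value 27) ; 23 remain.
Only 23 Mbps remain; take 23/25 of Client X for value 55×23/25 = 50.6.
Total value = 101.6.

101.6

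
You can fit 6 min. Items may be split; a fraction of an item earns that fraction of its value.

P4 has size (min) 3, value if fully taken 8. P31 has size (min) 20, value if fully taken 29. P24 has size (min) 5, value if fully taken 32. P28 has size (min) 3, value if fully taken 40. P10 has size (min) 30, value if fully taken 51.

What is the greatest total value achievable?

Rank by value-to-size ratio: P28 40/3≈13.3, P24 32/5≈6.4, P4 8/3≈2.67, P10 51/30≈1.7, P31 29/20≈1.45.
Take all of P28 (3 min, value 40) → 3 min left.
3 min left: a 3/5 share of P24 gives 32×3/5 = 19.2.
Total value = 59.2.

59.2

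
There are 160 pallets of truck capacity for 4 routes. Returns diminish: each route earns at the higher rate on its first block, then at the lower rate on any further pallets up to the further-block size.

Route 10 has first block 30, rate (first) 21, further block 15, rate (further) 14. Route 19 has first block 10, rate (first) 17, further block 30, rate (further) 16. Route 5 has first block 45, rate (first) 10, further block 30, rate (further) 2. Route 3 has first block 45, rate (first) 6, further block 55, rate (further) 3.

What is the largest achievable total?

2120

Rank every tier by rate: Route 10/tier1 21 > Route 19/tier1 17 > Route 19/tier2 16 > Route 10/tier2 14 > Route 5/tier1 10 > Route 3/tier1 6 > Route 3/tier2 3 > Route 5/tier2 2.
Fill Route 10 tier1 block (30 at 21) — 130 left.
Fill Route 19 tier1 block (10 at 17) — 120 left.
Fill Route 19 tier2 block (30 at 16) — 90 left.
Fill Route 10 tier2 block (15 at 14) — 75 left.
Route 5 tier1 at 10: fill all 45 — 30 left.
Route 3/tier1: +30 of 45 at 6; pool empty.
Total = 21×30 + 17×10 + 16×30 + 14×15 + 10×45 + 6×30 = 2120.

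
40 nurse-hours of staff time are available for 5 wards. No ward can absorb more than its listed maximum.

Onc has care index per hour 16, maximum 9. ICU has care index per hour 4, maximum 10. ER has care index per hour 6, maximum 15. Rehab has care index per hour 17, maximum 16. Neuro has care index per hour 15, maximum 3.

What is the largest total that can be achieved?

533

Rank by care index per hour: Rehab 17 > Onc 16 > Neuro 15 > ER 6 > ICU 4.
Rehab: +16 to 16 (cap) → 24 left.
Onc: +9 to 9 (cap) → 15 left.
Give Neuro 3 to hit its cap of 3 → 12 left.
ER has room for 15 but only 12 remain, so it gets 12.
Total = 16×9 + 6×12 + 17×16 + 15×3 = 533.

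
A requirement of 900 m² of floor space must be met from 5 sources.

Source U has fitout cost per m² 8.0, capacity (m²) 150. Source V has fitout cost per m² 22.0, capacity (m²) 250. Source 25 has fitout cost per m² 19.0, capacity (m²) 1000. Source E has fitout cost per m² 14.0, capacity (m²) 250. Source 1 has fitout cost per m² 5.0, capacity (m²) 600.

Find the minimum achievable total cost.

Use sources in increasing cost order.
Take 600 from Source 1 at 5.0 → need 300 more.
Take 150 from Source U at 8.0 → need 150 more.
Source E at 14.0: take 150 of its 250 → requirement met.
Source 25, Source V: unused.
Cost = 600×5.0 + 150×8.0 + 150×14.0 = 6300.

6300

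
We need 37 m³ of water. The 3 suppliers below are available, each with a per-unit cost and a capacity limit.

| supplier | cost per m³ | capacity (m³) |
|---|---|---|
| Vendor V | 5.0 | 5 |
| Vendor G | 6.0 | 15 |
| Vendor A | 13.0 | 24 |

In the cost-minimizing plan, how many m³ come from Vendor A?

17

Cheapest first:
Vendor V at 5.0: take all 5 m³ — 32 still needed.
Vendor G (6.0): use full 15 — 17 m³ to go.
Take 17 from Vendor A at 13.0 to finish.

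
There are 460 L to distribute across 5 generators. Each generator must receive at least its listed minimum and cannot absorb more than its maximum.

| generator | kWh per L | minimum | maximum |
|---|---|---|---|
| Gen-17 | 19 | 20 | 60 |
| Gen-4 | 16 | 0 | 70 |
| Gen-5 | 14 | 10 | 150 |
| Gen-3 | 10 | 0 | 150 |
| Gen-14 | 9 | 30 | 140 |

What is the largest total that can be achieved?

6130

Meeting every minimum uses 20+0+10+0+30 = 60 L, leaving 400.
Rank by kWh per L: Gen-17 19 > Gen-4 16 > Gen-5 14 > Gen-3 10 > Gen-14 9.
Gen-17 takes 40 more to reach its cap of 60 ; 360 left.
Gen-4 takes 70 more to reach its cap of 70 ; 290 left.
Gen-5: +140 to 150 (cap) ; 150 left.
Gen-3 takes 150 more to reach its cap of 150 ; 0 left.
Total = 19×60 + 16×70 + 14×150 + 10×150 + 9×30 = 6130.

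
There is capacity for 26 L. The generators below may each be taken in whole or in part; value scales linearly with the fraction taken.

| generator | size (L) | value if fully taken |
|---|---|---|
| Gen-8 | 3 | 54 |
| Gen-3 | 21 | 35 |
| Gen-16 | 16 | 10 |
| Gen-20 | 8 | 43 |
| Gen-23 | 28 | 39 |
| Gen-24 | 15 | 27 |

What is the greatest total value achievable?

Rank by value-to-size ratio: Gen-8 54/3≈18, Gen-20 43/8≈5.38, Gen-24 27/15≈1.8, Gen-3 35/21≈1.67, Gen-23 39/28≈1.39, Gen-16 10/16≈0.625.
Gen-8: take in full, 3 L for value 54 ; 23 left.
Gen-20: take in full, 8 L for value 43 ; 15 left.
All 15 L of Gen-24 fit (value 27) ; 0 remain.
Total value = 124.

124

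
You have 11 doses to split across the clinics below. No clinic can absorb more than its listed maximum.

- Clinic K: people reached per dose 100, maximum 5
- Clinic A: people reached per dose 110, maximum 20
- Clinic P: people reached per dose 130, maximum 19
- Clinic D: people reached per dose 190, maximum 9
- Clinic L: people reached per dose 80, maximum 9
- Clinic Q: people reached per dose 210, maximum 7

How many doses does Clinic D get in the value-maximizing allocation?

4

Order the clinics by people reached per dose: Clinic Q 210 > Clinic D 190 > Clinic P 130 > Clinic A 110 > Clinic K 100 > Clinic L 80.
Clinic Q takes 7 to reach its cap of 7 → 4 left.
Clinic D: +4 (room for 9) → 4. Pool exhausted.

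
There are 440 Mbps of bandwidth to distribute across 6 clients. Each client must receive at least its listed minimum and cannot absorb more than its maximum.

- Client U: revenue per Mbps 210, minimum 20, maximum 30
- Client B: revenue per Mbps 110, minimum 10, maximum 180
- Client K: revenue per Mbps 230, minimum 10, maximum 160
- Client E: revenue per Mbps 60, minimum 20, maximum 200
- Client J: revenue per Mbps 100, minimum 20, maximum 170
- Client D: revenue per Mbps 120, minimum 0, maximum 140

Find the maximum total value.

Meeting every minimum uses 20+10+10+20+20+0 = 80 Mbps, leaving 360.
Rank by revenue per Mbps: Client K 230 > Client U 210 > Client D 120 > Client B 110 > Client J 100 > Client E 60.
Client K: +150 to 160 (cap) ; 210 left.
Give Client U 10 more to hit its cap of 30 ; 200 left.
Give Client D 140 more to hit its cap of 140 ; 60 left.
Client B has room for 170 more but only 60 remain, so it gets 70.
Total = 210×30 + 110×70 + 230×160 + 60×20 + 100×20 + 120×140 = 70800.

70800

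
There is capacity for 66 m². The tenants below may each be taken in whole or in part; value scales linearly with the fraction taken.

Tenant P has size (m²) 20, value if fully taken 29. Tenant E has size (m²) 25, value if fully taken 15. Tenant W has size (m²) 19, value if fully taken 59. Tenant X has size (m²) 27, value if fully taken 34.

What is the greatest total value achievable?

122

Sort by value density: Tenant W 59/19≈3.11, Tenant P 29/20≈1.45, Tenant X 34/27≈1.26, Tenant E 15/25≈0.6.
Take all of Tenant W (19 m², value 59) → 47 m² left.
All 20 m² of Tenant P fit (value 29) → 27 remain.
All 27 m² of Tenant X fit (value 34) → 0 remain.
Total value = 122.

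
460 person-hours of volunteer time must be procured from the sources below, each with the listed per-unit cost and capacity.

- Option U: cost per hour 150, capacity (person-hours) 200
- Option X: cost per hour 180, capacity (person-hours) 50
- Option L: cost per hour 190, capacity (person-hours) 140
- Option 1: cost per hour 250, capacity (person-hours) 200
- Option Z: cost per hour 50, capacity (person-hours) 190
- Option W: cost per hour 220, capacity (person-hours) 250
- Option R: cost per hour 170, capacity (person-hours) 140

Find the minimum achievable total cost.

Cheapest first:
Take 190 from Option Z at 50 → need 270 more.
Take 200 from Option U at 150 → need 70 more.
Option R (170): take the remaining 70 → done.
Option X, Option L, Option W, Option 1: unused.
Cost = 190×50 + 200×150 + 70×170 = 51400.

51400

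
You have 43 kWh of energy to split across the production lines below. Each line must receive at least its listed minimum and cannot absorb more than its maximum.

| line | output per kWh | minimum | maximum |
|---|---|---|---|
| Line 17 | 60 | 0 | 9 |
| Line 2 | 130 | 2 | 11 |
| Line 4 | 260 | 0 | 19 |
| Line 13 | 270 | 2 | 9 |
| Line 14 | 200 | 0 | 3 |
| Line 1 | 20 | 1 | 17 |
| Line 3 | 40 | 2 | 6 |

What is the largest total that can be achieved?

Meeting every minimum uses 0+2+0+2+0+1+2 = 7 kWh, leaving 36.
Rank by output per kWh: Line 13 270 > Line 4 260 > Line 14 200 > Line 2 130 > Line 17 60 > Line 3 40 > Line 1 20.
Give Line 13 7 more to hit its cap of 9 → 29 left.
Line 4: +19 to 19 (cap) → 10 left.
Give Line 14 3 more to hit its cap of 3 → 7 left.
Line 2 has room for 9 more but only 7 remain, so it gets 9.
Total = 130×9 + 260×19 + 270×9 + 200×3 + 20×1 + 40×2 = 9240.

9240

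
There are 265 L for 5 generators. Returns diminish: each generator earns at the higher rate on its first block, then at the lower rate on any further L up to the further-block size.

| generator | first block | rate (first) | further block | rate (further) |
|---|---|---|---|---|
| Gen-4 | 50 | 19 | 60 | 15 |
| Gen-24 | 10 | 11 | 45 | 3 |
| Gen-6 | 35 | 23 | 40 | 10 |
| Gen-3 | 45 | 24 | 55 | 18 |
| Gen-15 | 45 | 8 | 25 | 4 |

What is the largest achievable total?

Rank every tier by rate: Gen-3/first 24 > Gen-6/first 23 > Gen-4/first 19 > Gen-3/second 18 > Gen-4/second 15 > Gen-24/first 11 > Gen-6/second 10 > Gen-15/first 8 > Gen-15/second 4 > Gen-24/second 3.
Gen-3 first at 24: fill all 45 → 220 left.
Gen-6 first at 23: fill all 35 → 185 left.
Gen-4/first (19): +50 → 135 left.
Gen-3/second (18): +55 → 80 left.
Gen-4/second (15): +60 → 20 left.
Gen-24 first at 11: fill all 10 → 10 left.
Gen-6/second: +10 of 40 at 10; pool empty.
Total = 24×45 + 23×35 + 19×50 + 18×55 + 15×60 + 11×10 + 10×10 = 4935.

4935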